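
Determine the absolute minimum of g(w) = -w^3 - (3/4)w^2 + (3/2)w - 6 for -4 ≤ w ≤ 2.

Differentiating, g'(w) = -3w^2 - (3/2)w + 3/2; which vanishes at w = -1 and w = 1/2.
Evaluating at the critical points and endpoints: g(-4) = 40; g(-1) = -29/4; g(1/2) = -89/16; g(2) = -14.
So the minimum is g(2) = -14.

-14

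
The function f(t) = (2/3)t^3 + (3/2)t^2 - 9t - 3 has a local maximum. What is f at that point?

39/2

f'(t) = 2t^2 + 3t - 9. Setting f'(t) = 0 gives t ∈ {-3, 3/2}.
Since f''(t) = 4t + 3, we get f''(-3) = -9 < 0 ⇒ local maximum; f''(3/2) = 9 > 0 ⇒ local minimum.
The local maximum is f(-3) = 39/2.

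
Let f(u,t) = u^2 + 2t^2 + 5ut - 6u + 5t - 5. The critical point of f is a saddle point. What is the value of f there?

162/17

∂f/∂u = 2u + 5t - 6 = 0 and ∂f/∂t = 5u + 4t + 5 = 0, so (u, t) = (-49/17, 40/17).
The Hessian has f_{uu} = 2, f_{tt} = 4, f_{ut} = 5, giving D = -17 < 0, so the point is a saddle point.
f(-49/17, 40/17) = 162/17.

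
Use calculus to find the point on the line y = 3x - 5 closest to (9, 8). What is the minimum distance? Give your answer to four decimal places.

4.4272

Minimize D(x)^2 = (x - 9)^2 + (3x - 13)^2.
d/dx[D^2] = 2(x - 9) + 2·3·(3x - 13) = 0 ⇒ x = 24/5.
Then y = 47/5 and the distance is √(98/5) ≈ 4.4272.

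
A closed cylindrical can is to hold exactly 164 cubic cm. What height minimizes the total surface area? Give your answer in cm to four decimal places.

5.9327

With radius r and height h, πr²h = 164 so h = 164/(πr²), and S(r) = 2πr² + 2πrh = 2πr² + 2·164/r.
S'(r) = 4πr − 2·164/r² = 0 ⇒ r³ = 164/(2π), so r ≈ 2.9663 and h = 2r ≈ 5.9327.
S''(r) = 4π + 4·164/r³ > 0, so this is the minimum; S ≈ 165.8608.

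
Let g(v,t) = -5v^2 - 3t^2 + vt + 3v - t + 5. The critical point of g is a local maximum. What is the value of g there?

∂g/∂v = -10v + t + 3 = 0 and ∂g/∂t = v - 6t - 1 = 0, so (v, t) = (17/59, -7/59).
The Hessian has g_{vv} = -10, g_{tt} = -6, g_{vt} = 1, giving D = 59 > 0 with g_{vv} < 0, so the point is a local maximum.
g(17/59, -7/59) = 324/59.

324/59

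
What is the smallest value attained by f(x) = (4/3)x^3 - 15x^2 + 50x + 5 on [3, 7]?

140/3

f'(x) = 4x^2 - 30x + 50, whose only zero in [3, 7] is x = 5.
Compare values at every candidate in [3, 7]: f(3) = 56,  f(5) = 140/3,  f(7) = 232/3.
The minimum over the interval is 140/3, attained at x = 5.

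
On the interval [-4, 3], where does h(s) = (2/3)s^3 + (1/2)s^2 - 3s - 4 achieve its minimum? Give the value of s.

-4

h'(s) = 2s^2 + s - 3, which vanishes at s = -3/2 and s = 1.
Candidates: h(-4) = -80/3; h(-3/2) = -5/8; h(1) = -35/6; h(3) = 19/2.
So the minimum is h(-4) = -80/3.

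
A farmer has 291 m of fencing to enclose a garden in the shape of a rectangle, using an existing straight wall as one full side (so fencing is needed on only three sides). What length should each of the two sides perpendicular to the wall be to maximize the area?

Let the sides perpendicular to the wall have length x and the parallel side y, so 2x + y = 291 and the area is A = xy = x(291 − 2x).
A'(x) = 291 − 4x = 0 gives x = 291/4, and A''(x) = −4 < 0 confirms a maximum.
Then y = 291 − 2·291/4 = 291/2 and A = 84681/8.

291/4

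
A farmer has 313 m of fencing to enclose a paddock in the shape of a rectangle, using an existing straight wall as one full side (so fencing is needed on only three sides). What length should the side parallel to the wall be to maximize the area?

Let the sides perpendicular to the wall have length x and the parallel side y, so 2x + y = 313 and the area is A = xy = x(313 − 2x).
A'(x) = 313 − 4x = 0 gives x = 313/4, and A''(x) = −4 < 0 confirms a maximum.
Then y = 313 − 2·313/4 = 313/2 and A = 97969/8.

313/2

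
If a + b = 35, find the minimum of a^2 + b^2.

1225/2

With a + b = 35, a^2 + b^2 = a^2 + (35 − a)^2.
The derivative 2a − 2(35 − a) = 4a − 70 vanishes at a = 35/2; second derivative 4 > 0, a minimum.
The minimum is 2·(35/2)^2 = 1225/2.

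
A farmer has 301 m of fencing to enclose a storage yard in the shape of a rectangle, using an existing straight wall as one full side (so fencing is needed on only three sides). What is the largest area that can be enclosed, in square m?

90601/8

Let the sides perpendicular to the wall have length x and the parallel side y, so 2x + y = 301 and the area is A = xy = x(301 − 2x).
A'(x) = 301 − 4x = 0 gives x = 301/4, and A''(x) = −4 < 0 confirms a maximum.
Then y = 301 − 2·301/4 = 301/2 and A = 90601/8.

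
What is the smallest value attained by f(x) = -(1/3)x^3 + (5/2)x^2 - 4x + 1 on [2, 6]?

f'(x) = -x^2 + 5x - 4, whose only zero in [2, 6] is x = 4.
Compare values at every candidate in [2, 6]: f(2) = 1/3, f(4) = 11/3, f(6) = -5.
Hence the absolute minimum is -5 at x = 6.

-5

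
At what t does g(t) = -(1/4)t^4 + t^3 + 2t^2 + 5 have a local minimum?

Critical points: g'(t) = -t^3 + 3t^2 + 4t vanishes at t = -1, 0, 4.
Second-derivative test with g''(t) = -3t^2 + 6t + 4: g''(-1) = -5 < 0 ⇒ local maximum; g''(0) = 4 > 0 ⇒ local minimum; g''(4) = -20 < 0 ⇒ local maximum.
The local minimum is g(0) = 5.

0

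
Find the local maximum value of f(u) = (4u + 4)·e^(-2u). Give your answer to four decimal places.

5.4366

f'(u) = 4·e^(-2u) + (4u + 4)·(-2)·e^(-2u) = (-8u - 4)·e^(-2u). Since e^(-2u) > 0, the only critical point is u = -1/2.
f''(-1/2) has the same sign as -8 < 0, so this is a local maximum.
f(-1/2) = (2)·e^(1) ≈ 5.4366.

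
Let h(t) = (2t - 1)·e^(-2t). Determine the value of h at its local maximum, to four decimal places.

0.1353

By the product rule, h'(t) = (-4t + 4)·e^(-2t). Since e^(-2t) > 0, the only critical point is t = 1.
h''(1) has the same sign as -4 < 0, so this is a local maximum.
h(1) = (1)·e^(-2) ≈ 0.1353.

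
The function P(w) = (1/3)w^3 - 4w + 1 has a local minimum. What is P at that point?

-13/3

Critical points: P'(w) = w^2 - 4 vanishes at w = -2, 2.
Since P''(w) = 2w, we get P''(-2) = -4 < 0 ⇒ local maximum; P''(2) = 4 > 0 ⇒ local minimum.
Thus P has its local minimum at w = 2, with value -13/3.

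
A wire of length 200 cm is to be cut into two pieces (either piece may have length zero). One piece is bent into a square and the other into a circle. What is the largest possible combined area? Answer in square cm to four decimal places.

3183.0989

Let x be the length used for the square. Square side x/4; circle radius (200−x)/(2π).
A(x) = (x/4)² + π·((200−x)/(2π))² = x²/16 + (200−x)²/(4π) for 0 ≤ x ≤ 200. A'(x) = x/8 − (200−x)/(2π) = 0 gives x = 4·200/(π+4) ≈ 112.0198.
A'' > 0, so the interior critical point is a minimum; the maximum is at an endpoint. A(0) = 3183.0989 and A(200) = 2500.0000, so the largest area is 3183.0989.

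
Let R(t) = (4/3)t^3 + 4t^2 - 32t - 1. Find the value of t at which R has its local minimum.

R'(t) = 4t^2 + 8t - 32. Setting R'(t) = 0 gives t ∈ {-4, 2}.
Second-derivative test with R''(t) = 8t + 8: R''(-4) = -24 < 0 ⇒ local maximum; R''(2) = 24 > 0 ⇒ local minimum.
The local minimum is R(2) = -115/3.

2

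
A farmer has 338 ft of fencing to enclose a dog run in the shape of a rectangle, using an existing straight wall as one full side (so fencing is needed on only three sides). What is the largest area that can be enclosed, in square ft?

28561/2

Let the sides perpendicular to the wall have length x and the parallel side y, so 2x + y = 338 and the area is A = xy = x(338 − 2x).
A'(x) = 338 − 4x = 0 gives x = 169/2, and A''(x) = −4 < 0 confirms a maximum.
Then y = 338 − 2·169/2 = 169 and A = 28561/2.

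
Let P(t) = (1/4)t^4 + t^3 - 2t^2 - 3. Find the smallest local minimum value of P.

P'(t) = t^3 + 3t^2 - 4t. Setting P'(t) = 0 gives t ∈ {-4, 0, 1}.
Since P''(t) = 3t^2 + 6t - 4, we get P''(-4) = 20 > 0 ⇒ local minimum; P''(0) = -4 < 0 ⇒ local maximum; P''(1) = 5 > 0 ⇒ local minimum.
So the smallest local minimum value is P(-4) = -35.

-35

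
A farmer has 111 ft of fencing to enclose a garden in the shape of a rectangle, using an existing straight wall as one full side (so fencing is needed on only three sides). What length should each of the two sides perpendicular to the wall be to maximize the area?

111/4

Let the sides perpendicular to the wall have length x and the parallel side y, so 2x + y = 111 and the area is A = xy = x(111 − 2x).
A'(x) = 111 − 4x = 0 gives x = 111/4, and A''(x) = −4 < 0 confirms a maximum.
Then y = 111 − 2·111/4 = 111/2 and A = 12321/8.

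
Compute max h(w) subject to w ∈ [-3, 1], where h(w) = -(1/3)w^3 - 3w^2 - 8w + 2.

26/3

Differentiating, h'(w) = -w^2 - 6w - 8; whose only zero in [-3, 1] is w = -2.
Compare values at every candidate in [-3, 1]: h(-3) = 8; h(-2) = 26/3; h(1) = -28/3.
The maximum over the interval is 26/3, attained at w = -2.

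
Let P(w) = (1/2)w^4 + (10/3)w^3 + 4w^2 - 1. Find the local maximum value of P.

1/6

P'(w) = 2w^3 + 10w^2 + 8w. Setting P'(w) = 0 gives w ∈ {-4, -1, 0}.
Since P''(w) = 6w^2 + 20w + 8, we get P''(-4) = 24 > 0 ⇒ local minimum; P''(-1) = -6 < 0 ⇒ local maximum; P''(0) = 8 > 0 ⇒ local minimum.
So the local maximum value is P(-1) = 1/6.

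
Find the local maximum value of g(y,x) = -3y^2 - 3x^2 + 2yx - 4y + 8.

19/2

∂g/∂y = -6y + 2x - 4 = 0 and ∂g/∂x = 2y - 6x = 0, so (y, x) = (-3/4, -1/4).
The Hessian has g_{yy} = -6, g_{xx} = -6, g_{yx} = 2, giving D = 32 > 0 with g_{yy} < 0, so the point is a local maximum.
g(-3/4, -1/4) = 19/2.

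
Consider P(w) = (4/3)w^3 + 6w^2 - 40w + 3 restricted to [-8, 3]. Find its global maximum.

559/3

The derivative is 4w^2 + 12w - 40, which vanishes at w = -5 and w = 2.
Compare values at every candidate in [-8, 3]: P(-8) = 73/3; P(-5) = 559/3; P(2) = -127/3; P(3) = -27.
Hence the absolute maximum is 559/3 at w = -5.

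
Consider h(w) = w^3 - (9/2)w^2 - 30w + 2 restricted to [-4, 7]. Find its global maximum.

36

Differentiating, h'(w) = 3w^2 - 9w - 30; which vanishes at w = -2 and w = 5.
Evaluating at the critical points and endpoints: h(-4) = -14; h(-2) = 36; h(5) = -271/2; h(7) = -171/2.
So the maximum is h(-2) = 36.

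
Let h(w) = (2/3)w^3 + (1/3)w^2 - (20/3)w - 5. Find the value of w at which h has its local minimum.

h'(w) = 2w^2 + (2/3)w - 20/3. Setting h'(w) = 0 gives w ∈ {-2, 5/3}.
Second-derivative test with h''(w) = 4w + 2/3: h''(-2) = -22/3 < 0 ⇒ local maximum; h''(5/3) = 22/3 > 0 ⇒ local minimum.
The local minimum is h(5/3) = -980/81.

5/3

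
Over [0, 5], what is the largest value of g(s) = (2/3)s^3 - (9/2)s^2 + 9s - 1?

89/6

g'(s) = 2s^2 - 9s + 9, which vanishes at s = 3/2 and s = 3.
Candidates: g(0) = -1; g(3/2) = 37/8; g(3) = 7/2; g(5) = 89/6.
So the maximum is g(5) = 89/6.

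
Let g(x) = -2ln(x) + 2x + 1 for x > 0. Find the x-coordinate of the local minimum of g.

1

g'(x) = -2/x + 2 = 0 gives x = 1.
g''(x) = 2/x², which is positive for x > 0, so this is a local minimum.
g(1) = -2·ln(1) + 2 + 1 ≈ 3.0000.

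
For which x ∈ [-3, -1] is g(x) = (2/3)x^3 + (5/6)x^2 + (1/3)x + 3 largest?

The derivative is 2x^2 + (5/3)x + 1/3, which has no zeros in [-3, -1].
Evaluating at the critical points and endpoints: g(-3) = -17/2, g(-1) = 17/6.
Hence the absolute maximum is 17/6 at x = -1.

-1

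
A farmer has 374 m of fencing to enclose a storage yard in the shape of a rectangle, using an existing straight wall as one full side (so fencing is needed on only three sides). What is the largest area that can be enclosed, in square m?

34969/2

Let the sides perpendicular to the wall have length x and the parallel side y, so 2x + y = 374 and the area is A = xy = x(374 − 2x).
A'(x) = 374 − 4x = 0 gives x = 187/2, and A''(x) = −4 < 0 confirms a maximum.
Then y = 374 − 2·187/2 = 187 and A = 34969/2.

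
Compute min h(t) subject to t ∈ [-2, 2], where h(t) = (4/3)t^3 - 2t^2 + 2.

The derivative is 4t^2 - 4t, which vanishes at t = 0 and t = 1.
Compare values at every candidate in [-2, 2]: h(-2) = -50/3,  h(0) = 2,  h(1) = 4/3,  h(2) = 14/3.
Hence the absolute minimum is -50/3 at t = -2.

-50/3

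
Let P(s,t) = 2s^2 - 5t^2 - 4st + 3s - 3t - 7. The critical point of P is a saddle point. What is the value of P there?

∂P/∂s = 4s - 4t + 3 = 0 and ∂P/∂t = -4s - 10t - 3 = 0, so (s, t) = (-3/4, 0).
The Hessian has P_{ss} = 4, P_{tt} = -10, P_{st} = -4, giving D = -56 < 0, so the point is a saddle point.
P(-3/4, 0) = -65/8.

-65/8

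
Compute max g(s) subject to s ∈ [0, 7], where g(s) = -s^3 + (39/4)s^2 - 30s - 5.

-5

Differentiating, g'(s) = -3s^2 + (39/2)s - 30; which vanishes at s = 5/2 and s = 4.
Evaluating at the critical points and endpoints: g(0) = -5, g(5/2) = -555/16, g(4) = -33, g(7) = -321/4.
So the maximum is g(0) = -5.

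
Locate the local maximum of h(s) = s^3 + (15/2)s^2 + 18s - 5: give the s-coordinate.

-3

h'(s) = 3s^2 + 15s + 18 = 0 at s = -3, -2.
Second-derivative test with h''(s) = 6s + 15: h''(-3) = -3 < 0 ⇒ local maximum; h''(-2) = 3 > 0 ⇒ local minimum.
The local maximum is h(-3) = -37/2.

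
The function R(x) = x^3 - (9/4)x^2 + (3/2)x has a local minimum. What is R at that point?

Critical points: R'(x) = 3x^2 - (9/2)x + 3/2 vanishes at x = 1/2, 1.
Second-derivative test with R''(x) = 6x - 9/2: R''(1/2) = -3/2 < 0 ⇒ local maximum; R''(1) = 3/2 > 0 ⇒ local minimum.
So the local minimum value is R(1) = 1/4.

1/4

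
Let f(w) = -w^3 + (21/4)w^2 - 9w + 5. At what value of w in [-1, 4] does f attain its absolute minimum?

4

The derivative is -3w^2 + (21/2)w - 9, which vanishes at w = 3/2 and w = 2.
Compare values at every candidate in [-1, 4]: f(-1) = 81/4, f(3/2) = -1/16, f(2) = 0, f(4) = -11.
So the minimum is f(4) = -11.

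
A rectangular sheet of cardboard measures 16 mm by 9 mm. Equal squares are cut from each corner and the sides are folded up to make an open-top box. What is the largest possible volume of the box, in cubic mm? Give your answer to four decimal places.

With cut size x, the volume is V(x) = x(16 − 2x)(9 − 2x) for 0 < x < 4.5.
V'(x) = 12x^2 − 100x + 144. Setting V'(x) = 0 gives x ≈ 1.8513 (the root in (0, 4.5)).
V''(x) = 24x − 100 is negative there, so this is the maximum; V ≈ 120.6015.

120.6015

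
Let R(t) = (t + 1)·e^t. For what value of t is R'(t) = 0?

By the product rule, R'(t) = (t + 2)·e^t. Since e^t > 0, the only critical point is t = -2.
R''(-2) has the same sign as 1 > 0, so this is a local minimum.
R(-2) = (-1)·e^(-2) ≈ -0.1353.

-2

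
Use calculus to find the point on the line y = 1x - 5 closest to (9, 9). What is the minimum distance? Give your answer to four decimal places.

3.5355

Minimize D(x)^2 = (x - 9)^2 + (x - 14)^2.
d/dx[D^2] = 2(x - 9) + 2·1·(x - 14) = 0 ⇒ x = 23/2.
Then y = 13/2 and the distance is √(25/2) ≈ 3.5355.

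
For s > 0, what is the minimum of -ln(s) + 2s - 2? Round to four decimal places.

P'(s) = -1/s + 2 = 0 gives s = 1/2.
P''(s) = 1/s², which is positive for s > 0, so this is a local minimum.
P(1/2) = -1·ln(1/2) + 1 - 2 ≈ -0.3069.

-0.3069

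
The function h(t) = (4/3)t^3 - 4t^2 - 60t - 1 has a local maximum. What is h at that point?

h'(t) = 4t^2 - 8t - 60 = 0 at t = -3, 5.
h''(t) = 8t - 8. h''(-3) = -32 < 0 ⇒ local maximum; h''(5) = 32 > 0 ⇒ local minimum.
Thus h has its local maximum at t = -3, with value 107.

107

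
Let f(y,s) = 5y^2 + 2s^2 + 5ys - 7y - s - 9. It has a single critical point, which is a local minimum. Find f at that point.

-203/15

∂f/∂y = 10y + 5s - 7 = 0 and ∂f/∂s = 5y + 4s - 1 = 0, so (y, s) = (23/15, -5/3).
The Hessian has f_{yy} = 10, f_{ss} = 4, f_{ys} = 5, giving D = 15 > 0 with f_{yy} > 0, so the point is a local minimum.
f(23/15, -5/3) = -203/15.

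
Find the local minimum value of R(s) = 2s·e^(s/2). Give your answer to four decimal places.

By the product rule, R'(s) = (s + 2)·e^(s/2). Since e^(s/2) > 0, the only critical point is s = -2.
R''(-2) has the same sign as 1 > 0, so this is a local minimum.
R(-2) = (-4)·e^(-1) ≈ -1.4715.

-1.4715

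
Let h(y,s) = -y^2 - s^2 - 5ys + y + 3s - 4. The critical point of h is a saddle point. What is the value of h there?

∂h/∂y = -2y - 5s + 1 = 0 and ∂h/∂s = -5y - 2s + 3 = 0, so (y, s) = (13/21, -1/21).
The Hessian has h_{yy} = -2, h_{ss} = -2, h_{ys} = -5, giving D = -21 < 0, so the point is a saddle point.
h(13/21, -1/21) = -79/21.

-79/21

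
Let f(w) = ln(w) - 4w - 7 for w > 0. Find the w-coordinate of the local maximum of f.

f'(w) = 1/w − 4 = 0 gives w = 1/4.
f''(w) = -1/w², which is negative for w > 0, so this is a local maximum.
f(1/4) = 1·ln(1/4) - 1 - 7 ≈ -9.3863.

1/4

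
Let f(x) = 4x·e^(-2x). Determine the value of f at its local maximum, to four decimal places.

0.7358

Differentiating with the product rule gives f'(x) = (-8x + 4)·e^(-2x). Since e^(-2x) > 0, the only critical point is x = 1/2.
f''(1/2) has the same sign as -8 < 0, so this is a local maximum.
f(1/2) = (2)·e^(-1) ≈ 0.7358.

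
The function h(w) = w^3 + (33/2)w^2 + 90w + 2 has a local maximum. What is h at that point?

h'(w) = 3w^2 + 33w + 90. Setting h'(w) = 0 gives w ∈ {-6, -5}.
Since h''(w) = 6w + 33, we get h''(-6) = -3 < 0 ⇒ local maximum; h''(-5) = 3 > 0 ⇒ local minimum.
Thus h has its local maximum at w = -6, with value -160.

-160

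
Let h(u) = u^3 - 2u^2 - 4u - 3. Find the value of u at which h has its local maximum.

-2/3

h'(u) = 3u^2 - 4u - 4 = 0 at u = -2/3, 2.
h''(u) = 6u - 4. h''(-2/3) = -8 < 0 ⇒ local maximum; h''(2) = 8 > 0 ⇒ local minimum.
So the local maximum value is h(-2/3) = -41/27.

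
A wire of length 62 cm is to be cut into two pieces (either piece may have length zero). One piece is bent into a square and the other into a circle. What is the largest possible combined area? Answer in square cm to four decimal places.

Let x be the length used for the square. Square side x/4; circle radius (62−x)/(2π).
A(x) = (x/4)² + π·((62−x)/(2π))² = x²/16 + (62−x)²/(4π) for 0 ≤ x ≤ 62. A'(x) = x/8 − (62−x)/(2π) = 0 gives x = 4·62/(π+4) ≈ 34.7261.
A'' > 0, so the interior critical point is a minimum; the maximum is at an endpoint. A(0) = 305.8958 and A(62) = 240.2500, so the largest area is 305.8958.

305.8958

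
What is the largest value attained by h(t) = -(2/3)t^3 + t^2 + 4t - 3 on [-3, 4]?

h'(t) = -2t^2 + 2t + 4, which vanishes at t = -1 and t = 2.
Candidates: h(-3) = 12; h(-1) = -16/3; h(2) = 11/3; h(4) = -41/3.
The maximum over the interval is 12, attained at t = -3.

12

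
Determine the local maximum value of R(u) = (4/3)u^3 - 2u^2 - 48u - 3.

87

R'(u) = 4u^2 - 4u - 48. Setting R'(u) = 0 gives u ∈ {-3, 4}.
Since R''(u) = 8u - 4, we get R''(-3) = -28 < 0 ⇒ local maximum; R''(4) = 28 > 0 ⇒ local minimum.
The local maximum is R(-3) = 87.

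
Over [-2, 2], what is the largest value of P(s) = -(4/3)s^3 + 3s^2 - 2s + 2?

P'(s) = -4s^2 + 6s - 2, which vanishes at s = 1/2 and s = 1.
Candidates: P(-2) = 86/3,  P(1/2) = 19/12,  P(1) = 5/3,  P(2) = -2/3.
Hence the absolute maximum is 86/3 at s = -2.

86/3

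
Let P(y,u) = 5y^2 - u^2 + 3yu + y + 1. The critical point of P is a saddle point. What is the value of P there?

∂P/∂y = 10y + 3u + 1 = 0 and ∂P/∂u = 3y - 2u = 0, so (y, u) = (-2/29, -3/29).
The Hessian has P_{yy} = 10, P_{uu} = -2, P_{yu} = 3, giving D = -29 < 0, so the point is a saddle point.
P(-2/29, -3/29) = 28/29.

28/29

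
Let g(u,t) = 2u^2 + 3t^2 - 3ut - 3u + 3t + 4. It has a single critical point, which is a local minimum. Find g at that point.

∂g/∂u = 4u - 3t - 3 = 0 and ∂g/∂t = -3u + 6t + 3 = 0, so (u, t) = (3/5, -1/5).
The Hessian has g_{uu} = 4, g_{tt} = 6, g_{ut} = -3, giving D = 15 > 0 with g_{uu} > 0, so the point is a local minimum.
g(3/5, -1/5) = 14/5.

14/5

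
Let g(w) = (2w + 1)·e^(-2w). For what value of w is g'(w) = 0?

By the product rule, g'(w) = (-4w)·e^(-2w). Since e^(-2w) > 0, the only critical point is w = 0.
g''(0) has the same sign as -4 < 0, so this is a local maximum.
g(0) = (1)·e^(0) ≈ 1.0000.

0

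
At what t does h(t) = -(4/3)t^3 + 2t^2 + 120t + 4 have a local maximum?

h'(t) = -4t^2 + 4t + 120 = 0 at t = -5, 6.
Since h''(t) = -8t + 4, we get h''(-5) = 44 > 0 ⇒ local minimum; h''(6) = -44 < 0 ⇒ local maximum.
Thus h has its local maximum at t = 6, with value 508.

6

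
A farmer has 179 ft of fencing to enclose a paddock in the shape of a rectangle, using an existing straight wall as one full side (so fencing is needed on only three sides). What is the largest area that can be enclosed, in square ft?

32041/8

Let the sides perpendicular to the wall have length x and the parallel side y, so 2x + y = 179 and the area is A = xy = x(179 − 2x).
A'(x) = 179 − 4x = 0 gives x = 179/4, and A''(x) = −4 < 0 confirms a maximum.
Then y = 179 − 2·179/4 = 179/2 and A = 32041/8.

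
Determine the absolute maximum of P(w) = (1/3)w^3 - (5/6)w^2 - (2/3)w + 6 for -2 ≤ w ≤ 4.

34/3

P'(w) = w^2 - (5/3)w - 2/3, which vanishes at w = -1/3 and w = 2.
Compare values at every candidate in [-2, 4]: P(-2) = 4/3; P(-1/3) = 991/162; P(2) = 4; P(4) = 34/3.
Hence the absolute maximum is 34/3 at w = 4.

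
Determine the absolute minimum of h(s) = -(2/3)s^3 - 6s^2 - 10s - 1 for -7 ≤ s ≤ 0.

h'(s) = -2s^2 - 12s - 10, which vanishes at s = -5 and s = -1.
Evaluating at the critical points and endpoints: h(-7) = 11/3; h(-5) = -53/3; h(-1) = 11/3; h(0) = -1.
Hence the absolute minimum is -53/3 at s = -5.

-53/3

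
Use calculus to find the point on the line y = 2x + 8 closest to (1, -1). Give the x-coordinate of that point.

-17/5

Minimize D(x)^2 = (x - 1)^2 + (2x + 9)^2.
d/dx[D^2] = 2(x - 1) + 2·2·(2x + 9) = 0 ⇒ x = -17/5.
Then y = 6/5 and the distance is √(121/5) ≈ 4.9193.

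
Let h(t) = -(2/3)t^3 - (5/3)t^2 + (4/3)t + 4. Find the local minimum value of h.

h'(t) = -2t^2 - (10/3)t + 4/3 = 0 at t = -2, 1/3.
h''(t) = -4t - 10/3. h''(-2) = 14/3 > 0 ⇒ local minimum; h''(1/3) = -14/3 < 0 ⇒ local maximum.
So the local minimum value is h(-2) = 0.

0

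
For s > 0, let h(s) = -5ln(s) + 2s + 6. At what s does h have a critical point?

h'(s) = -5/s + 2 = 0 gives s = 5/2.
h''(s) = 5/s², which is positive for s > 0, so this is a local minimum.
h(5/2) = -5·ln(5/2) + 5 + 6 ≈ 6.4185.

5/2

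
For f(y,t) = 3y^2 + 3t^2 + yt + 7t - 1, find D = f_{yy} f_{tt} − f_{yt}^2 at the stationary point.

35

∂f/∂y = 6y + t = 0 and ∂f/∂t = y + 6t + 7 = 0, so (y, t) = (1/5, -6/5).
The Hessian has f_{yy} = 6, f_{tt} = 6, f_{yt} = 1, giving D = 35 > 0 with f_{yy} > 0, so the point is a local minimum.
D = (6)·(6) − (1)^2 = 35.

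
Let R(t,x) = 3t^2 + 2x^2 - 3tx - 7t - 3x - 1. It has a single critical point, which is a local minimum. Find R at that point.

-203/15

∂R/∂t = 6t - 3x - 7 = 0 and ∂R/∂x = -3t + 4x - 3 = 0, so (t, x) = (37/15, 13/5).
The Hessian has R_{tt} = 6, R_{xx} = 4, R_{tx} = -3, giving D = 15 > 0 with R_{tt} > 0, so the point is a local minimum.
R(37/15, 13/5) = -203/15.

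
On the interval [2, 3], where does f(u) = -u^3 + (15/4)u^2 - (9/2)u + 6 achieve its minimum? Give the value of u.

3

f'(u) = -3u^2 + (15/2)u - 9/2, which has no zeros in [2, 3].
Candidates: f(2) = 4,  f(3) = -3/4.
Hence the absolute minimum is -3/4 at u = 3.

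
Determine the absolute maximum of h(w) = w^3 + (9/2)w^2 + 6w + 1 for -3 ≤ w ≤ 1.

The derivative is 3w^2 + 9w + 6, which vanishes at w = -2 and w = -1.
Compare values at every candidate in [-3, 1]: h(-3) = -7/2,  h(-2) = -1,  h(-1) = -3/2,  h(1) = 25/2.
So the maximum is h(1) = 25/2.

25/2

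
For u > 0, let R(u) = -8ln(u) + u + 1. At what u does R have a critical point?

R'(u) = -8/u + 1 = 0 gives u = 8.
R''(u) = 8/u², which is positive for u > 0, so this is a local minimum.
R(8) = -8·ln(8) + 8 + 1 ≈ -7.6355.

8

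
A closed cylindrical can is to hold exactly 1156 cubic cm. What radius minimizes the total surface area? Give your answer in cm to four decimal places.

5.6876

With radius r and height h, πr²h = 1156 so h = 1156/(πr²), and S(r) = 2πr² + 2πrh = 2πr² + 2·1156/r.
S'(r) = 4πr − 2·1156/r² = 0 ⇒ r³ = 1156/(2π), so r ≈ 5.6876 and h = 2r ≈ 11.3751.
S''(r) = 4π + 4·1156/r³ > 0, so this is the minimum; S ≈ 609.7518.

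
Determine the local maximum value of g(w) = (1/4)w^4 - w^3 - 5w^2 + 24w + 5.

g'(w) = w^3 - 3w^2 - 10w + 24. Setting g'(w) = 0 gives w ∈ {-3, 2, 4}.
Since g''(w) = 3w^2 - 6w - 10, we get g''(-3) = 35 > 0 ⇒ local minimum; g''(2) = -10 < 0 ⇒ local maximum; g''(4) = 14 > 0 ⇒ local minimum.
So the local maximum value is g(2) = 29.

29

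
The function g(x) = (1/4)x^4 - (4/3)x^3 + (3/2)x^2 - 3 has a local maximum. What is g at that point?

-31/12

Critical points: g'(x) = x^3 - 4x^2 + 3x vanishes at x = 0, 1, 3.
g''(x) = 3x^2 - 8x + 3. g''(0) = 3 > 0 ⇒ local minimum; g''(1) = -2 < 0 ⇒ local maximum; g''(3) = 6 > 0 ⇒ local minimum.
The local maximum is g(1) = -31/12.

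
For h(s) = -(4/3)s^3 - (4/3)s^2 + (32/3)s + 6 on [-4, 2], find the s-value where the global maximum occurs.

h'(s) = -4s^2 - (8/3)s + 32/3, which vanishes at s = -2 and s = 4/3.
Compare values at every candidate in [-4, 2]: h(-4) = 82/3; h(-2) = -10; h(4/3) = 1190/81; h(2) = 34/3.
The maximum over the interval is 82/3, attained at s = -4.

-4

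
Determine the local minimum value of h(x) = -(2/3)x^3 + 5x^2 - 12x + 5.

h'(x) = -2x^2 + 10x - 12. Setting h'(x) = 0 gives x ∈ {2, 3}.
Second-derivative test with h''(x) = -4x + 10: h''(2) = 2 > 0 ⇒ local minimum; h''(3) = -2 < 0 ⇒ local maximum.
So the local minimum value is h(2) = -13/3.

-13/3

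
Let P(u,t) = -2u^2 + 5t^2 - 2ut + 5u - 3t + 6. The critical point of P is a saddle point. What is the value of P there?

31/4

∂P/∂u = -4u - 2t + 5 = 0 and ∂P/∂t = -2u + 10t - 3 = 0, so (u, t) = (1, 1/2).
The Hessian has P_{uu} = -4, P_{tt} = 10, P_{ut} = -2, giving D = -44 < 0, so the point is a saddle point.
P(1, 1/2) = 31/4.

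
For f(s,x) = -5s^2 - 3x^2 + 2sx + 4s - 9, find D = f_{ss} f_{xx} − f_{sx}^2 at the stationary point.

56

∂f/∂s = -10s + 2x + 4 = 0 and ∂f/∂x = 2s - 6x = 0, so (s, x) = (3/7, 1/7).
The Hessian has f_{ss} = -10, f_{xx} = -6, f_{sx} = 2, giving D = 56 > 0 with f_{ss} < 0, so the point is a local maximum.
D = (-10)·(-6) − (2)^2 = 56.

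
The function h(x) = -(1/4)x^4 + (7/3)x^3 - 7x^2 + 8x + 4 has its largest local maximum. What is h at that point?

28/3

h'(x) = -x^3 + 7x^2 - 14x + 8 = 0 at x = 1, 2, 4.
Second-derivative test with h''(x) = -3x^2 + 14x - 14: h''(1) = -3 < 0 ⇒ local maximum; h''(2) = 2 > 0 ⇒ local minimum; h''(4) = -6 < 0 ⇒ local maximum.
So the largest local maximum value is h(4) = 28/3.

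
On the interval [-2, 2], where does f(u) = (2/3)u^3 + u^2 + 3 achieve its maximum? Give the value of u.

2

Differentiating, f'(u) = 2u^2 + 2u; which vanishes at u = -1 and u = 0.
Candidates: f(-2) = 5/3,  f(-1) = 10/3,  f(0) = 3,  f(2) = 37/3.
So the maximum is f(2) = 37/3.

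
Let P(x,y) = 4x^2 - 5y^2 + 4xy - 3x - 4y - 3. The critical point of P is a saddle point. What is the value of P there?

∂P/∂x = 8x + 4y - 3 = 0 and ∂P/∂y = 4x - 10y - 4 = 0, so (x, y) = (23/48, -5/24).
The Hessian has P_{xx} = 8, P_{yy} = -10, P_{xy} = 4, giving D = -96 < 0, so the point is a saddle point.
P(23/48, -5/24) = -317/96.

-317/96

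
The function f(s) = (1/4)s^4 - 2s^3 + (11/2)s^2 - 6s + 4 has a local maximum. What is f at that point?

Critical points: f'(s) = s^3 - 6s^2 + 11s - 6 vanishes at s = 1, 2, 3.
Since f''(s) = 3s^2 - 12s + 11, we get f''(1) = 2 > 0 ⇒ local minimum; f''(2) = -1 < 0 ⇒ local maximum; f''(3) = 2 > 0 ⇒ local minimum.
So the local maximum value is f(2) = 2.

2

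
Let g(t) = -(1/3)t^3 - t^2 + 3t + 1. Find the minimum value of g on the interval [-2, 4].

-73/3

The derivative is -t^2 - 2t + 3, whose only zero in [-2, 4] is t = 1.
Compare values at every candidate in [-2, 4]: g(-2) = -19/3, g(1) = 8/3, g(4) = -73/3.
The minimum over the interval is -73/3, attained at t = 4.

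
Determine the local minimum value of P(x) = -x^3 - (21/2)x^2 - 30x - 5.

P'(x) = -3x^2 - 21x - 30 = 0 at x = -5, -2.
Since P''(x) = -6x - 21, we get P''(-5) = 9 > 0 ⇒ local minimum; P''(-2) = -9 < 0 ⇒ local maximum.
The local minimum is P(-5) = 15/2.

15/2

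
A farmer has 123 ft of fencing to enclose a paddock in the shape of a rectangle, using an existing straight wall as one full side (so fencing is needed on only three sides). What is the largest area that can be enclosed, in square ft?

15129/8

Let the sides perpendicular to the wall have length x and the parallel side y, so 2x + y = 123 and the area is A = xy = x(123 − 2x).
A'(x) = 123 − 4x = 0 gives x = 123/4, and A''(x) = −4 < 0 confirms a maximum.
Then y = 123 − 2·123/4 = 123/2 and A = 15129/8.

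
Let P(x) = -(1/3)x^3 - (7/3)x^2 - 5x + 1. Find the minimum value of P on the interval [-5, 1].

P'(x) = -x^2 - (14/3)x - 5, which vanishes at x = -3 and x = -5/3.
Candidates: P(-5) = 28/3, P(-3) = 4, P(-5/3) = 356/81, P(1) = -20/3.
Hence the absolute minimum is -20/3 at x = 1.

-20/3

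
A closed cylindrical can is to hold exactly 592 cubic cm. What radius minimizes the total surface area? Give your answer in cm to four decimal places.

4.5504

With radius r and height h, πr²h = 592 so h = 592/(πr²), and S(r) = 2πr² + 2πrh = 2πr² + 2·592/r.
S'(r) = 4πr − 2·592/r² = 0 ⇒ r³ = 592/(2π), so r ≈ 4.5504 and h = 2r ≈ 9.1008.
S''(r) = 4π + 4·592/r³ > 0, so this is the minimum; S ≈ 390.2974.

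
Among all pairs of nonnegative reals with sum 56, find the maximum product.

784

With x + y = 56, the product is P(x) = x(56 − x).
P'(x) = 56 − 2x = 0 gives x = 28; P'' = −2 < 0, so this is the maximum.
P = 28·28 = 784.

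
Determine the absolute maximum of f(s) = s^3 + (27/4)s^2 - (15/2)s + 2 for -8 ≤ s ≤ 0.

333/4

Differentiating, f'(s) = 3s^2 + (27/2)s - 15/2; whose only zero in [-8, 0] is s = -5.
Evaluating at the critical points and endpoints: f(-8) = -18,  f(-5) = 333/4,  f(0) = 2.
So the maximum is f(-5) = 333/4.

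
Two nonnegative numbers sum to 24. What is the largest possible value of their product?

With x + y = 24, the product is P(x) = x(24 − x).
P'(x) = 24 − 2x = 0 gives x = 12; P'' = −2 < 0, so this is the maximum.
P = 12·12 = 144.

144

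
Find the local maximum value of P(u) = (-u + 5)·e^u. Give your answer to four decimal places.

Differentiating with the product rule gives P'(u) = (-u + 4)·e^u. Since e^u > 0, the only critical point is u = 4.
P''(4) has the same sign as -1 < 0, so this is a local maximum.
P(4) = (1)·e^(4) ≈ 54.5982.

54.5982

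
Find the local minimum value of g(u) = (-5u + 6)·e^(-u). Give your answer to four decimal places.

Differentiating with the product rule gives g'(u) = (5u - 11)·e^(-u). Since e^(-u) > 0, the only critical point is u = 11/5.
g''(11/5) has the same sign as 5 > 0, so this is a local minimum.
g(11/5) = (-5)·e^(-11/5) ≈ -0.5540.

-0.5540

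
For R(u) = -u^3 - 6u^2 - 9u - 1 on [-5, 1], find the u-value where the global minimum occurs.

1

Differentiating, R'(u) = -3u^2 - 12u - 9; which vanishes at u = -3 and u = -1.
Candidates: R(-5) = 19; R(-3) = -1; R(-1) = 3; R(1) = -17.
So the minimum is R(1) = -17.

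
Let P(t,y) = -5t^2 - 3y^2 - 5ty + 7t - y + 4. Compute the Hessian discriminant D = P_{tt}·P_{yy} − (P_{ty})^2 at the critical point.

35

∂P/∂t = -10t - 5y + 7 = 0 and ∂P/∂y = -5t - 6y - 1 = 0, so (t, y) = (47/35, -9/7).
The Hessian has P_{tt} = -10, P_{yy} = -6, P_{ty} = -5, giving D = 35 > 0 with P_{tt} < 0, so the point is a local maximum.
D = (-10)·(-6) − (-5)^2 = 35.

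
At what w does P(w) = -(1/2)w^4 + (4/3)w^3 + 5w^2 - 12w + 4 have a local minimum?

Critical points: P'(w) = -2w^3 + 4w^2 + 10w - 12 vanishes at w = -2, 1, 3.
Since P''(w) = -6w^2 + 8w + 10, we get P''(-2) = -30 < 0 ⇒ local maximum; P''(1) = 12 > 0 ⇒ local minimum; P''(3) = -20 < 0 ⇒ local maximum.
So the local minimum value is P(1) = -13/6.

1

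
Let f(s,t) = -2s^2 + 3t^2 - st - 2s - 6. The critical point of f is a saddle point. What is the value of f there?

-138/25

∂f/∂s = -4s - t - 2 = 0 and ∂f/∂t = -s + 6t = 0, so (s, t) = (-12/25, -2/25).
The Hessian has f_{ss} = -4, f_{tt} = 6, f_{st} = -1, giving D = -25 < 0, so the point is a saddle point.
f(-12/25, -2/25) = -138/25.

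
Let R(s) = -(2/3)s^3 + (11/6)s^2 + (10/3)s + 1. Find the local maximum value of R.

83/8

R'(s) = -2s^2 + (11/3)s + 10/3 = 0 at s = -2/3, 5/2.
Since R''(s) = -4s + 11/3, we get R''(-2/3) = 19/3 > 0 ⇒ local minimum; R''(5/2) = -19/3 < 0 ⇒ local maximum.
So the local maximum value is R(5/2) = 83/8.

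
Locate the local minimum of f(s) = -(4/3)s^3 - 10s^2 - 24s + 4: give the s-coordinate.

Critical points: f'(s) = -4s^2 - 20s - 24 vanishes at s = -3, -2.
Second-derivative test with f''(s) = -8s - 20: f''(-3) = 4 > 0 ⇒ local minimum; f''(-2) = -4 < 0 ⇒ local maximum.
Thus f has its local minimum at s = -3, with value 22.

-3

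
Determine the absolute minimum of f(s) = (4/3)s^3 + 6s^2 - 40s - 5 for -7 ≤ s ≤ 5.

-151/3

Differentiating, f'(s) = 4s^2 + 12s - 40; which vanishes at s = -5 and s = 2.
Compare values at every candidate in [-7, 5]: f(-7) = 335/3,  f(-5) = 535/3,  f(2) = -151/3,  f(5) = 335/3.
The minimum over the interval is -151/3, attained at s = 2.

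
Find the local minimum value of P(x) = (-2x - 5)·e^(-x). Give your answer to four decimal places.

-8.9634

By the product rule, P'(x) = (2x + 3)·e^(-x). Since e^(-x) > 0, the only critical point is x = -3/2.
P''(-3/2) has the same sign as 2 > 0, so this is a local minimum.
P(-3/2) = (-2)·e^(3/2) ≈ -8.9634.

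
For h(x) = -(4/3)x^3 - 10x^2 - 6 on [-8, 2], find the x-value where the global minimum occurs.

h'(x) = -4x^2 - 20x, which vanishes at x = -5 and x = 0.
Evaluating at the critical points and endpoints: h(-8) = 110/3, h(-5) = -268/3, h(0) = -6, h(2) = -170/3.
The minimum over the interval is -268/3, attained at x = -5.

-5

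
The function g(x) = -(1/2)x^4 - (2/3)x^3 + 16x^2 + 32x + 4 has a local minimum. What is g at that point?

g'(x) = -2x^3 - 2x^2 + 32x + 32. Setting g'(x) = 0 gives x ∈ {-4, -1, 4}.
g''(x) = -6x^2 - 4x + 32. g''(-4) = -48 < 0 ⇒ local maximum; g''(-1) = 30 > 0 ⇒ local minimum; g''(4) = -80 < 0 ⇒ local maximum.
The local minimum is g(-1) = -71/6.

-71/6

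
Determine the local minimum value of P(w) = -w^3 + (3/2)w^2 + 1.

P'(w) = -3w^2 + 3w. Setting P'(w) = 0 gives w ∈ {0, 1}.
Second-derivative test with P''(w) = -6w + 3: P''(0) = 3 > 0 ⇒ local minimum; P''(1) = -3 < 0 ⇒ local maximum.
Thus P has its local minimum at w = 0, with value 1.

1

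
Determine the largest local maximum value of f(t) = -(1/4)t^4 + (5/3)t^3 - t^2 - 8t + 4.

109/12

f'(t) = -t^3 + 5t^2 - 2t - 8 = 0 at t = -1, 2, 4.
Second-derivative test with f''(t) = -3t^2 + 10t - 2: f''(-1) = -15 < 0 ⇒ local maximum; f''(2) = 6 > 0 ⇒ local minimum; f''(4) = -10 < 0 ⇒ local maximum.
Thus f has its largest local maximum at t = -1, with value 109/12.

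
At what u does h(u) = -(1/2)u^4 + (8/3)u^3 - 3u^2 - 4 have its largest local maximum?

3

h'(u) = -2u^3 + 8u^2 - 6u. Setting h'(u) = 0 gives u ∈ {0, 1, 3}.
h''(u) = -6u^2 + 16u - 6. h''(0) = -6 < 0 ⇒ local maximum; h''(1) = 4 > 0 ⇒ local minimum; h''(3) = -12 < 0 ⇒ local maximum.
So the largest local maximum value is h(3) = 1/2.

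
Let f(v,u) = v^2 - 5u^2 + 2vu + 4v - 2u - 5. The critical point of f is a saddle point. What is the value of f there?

∂f/∂v = 2v + 2u + 4 = 0 and ∂f/∂u = 2v - 10u - 2 = 0, so (v, u) = (-3/2, -1/2).
The Hessian has f_{vv} = 2, f_{uu} = -10, f_{vu} = 2, giving D = -24 < 0, so the point is a saddle point.
f(-3/2, -1/2) = -15/2.

-15/2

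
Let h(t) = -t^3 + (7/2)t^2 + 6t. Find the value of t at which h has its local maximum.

3

Critical points: h'(t) = -3t^2 + 7t + 6 vanishes at t = -2/3, 3.
Second-derivative test with h''(t) = -6t + 7: h''(-2/3) = 11 > 0 ⇒ local minimum; h''(3) = -11 < 0 ⇒ local maximum.
The local maximum is h(3) = 45/2.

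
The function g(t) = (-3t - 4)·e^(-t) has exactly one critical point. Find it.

-1/3

g'(t) = (-3)·e^(-t) + (-3t - 4)·(-1)·e^(-t) = (3t + 1)·e^(-t). Since e^(-t) > 0, the only critical point is t = -1/3.
g''(-1/3) has the same sign as 3 > 0, so this is a local minimum.
g(-1/3) = (-3)·e^(1/3) ≈ -4.1868.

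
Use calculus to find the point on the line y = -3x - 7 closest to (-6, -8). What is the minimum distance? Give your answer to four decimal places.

6.0083

Minimize D(x)^2 = (x + 6)^2 + (-3x + 1)^2.
d/dx[D^2] = 2(x + 6) + 2·(-3)·(-3x + 1) = 0 ⇒ x = -3/10.
Then y = -61/10 and the distance is √(361/10) ≈ 6.0083.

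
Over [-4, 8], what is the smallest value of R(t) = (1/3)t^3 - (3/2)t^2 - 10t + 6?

-239/6

The derivative is t^2 - 3t - 10, which vanishes at t = -2 and t = 5.
Candidates: R(-4) = 2/3,  R(-2) = 52/3,  R(5) = -239/6,  R(8) = 2/3.
So the minimum is R(5) = -239/6.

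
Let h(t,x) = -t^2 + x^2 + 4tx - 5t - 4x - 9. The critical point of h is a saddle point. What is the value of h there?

-251/20

∂h/∂t = -2t + 4x - 5 = 0 and ∂h/∂x = 4t + 2x - 4 = 0, so (t, x) = (3/10, 7/5).
The Hessian has h_{tt} = -2, h_{xx} = 2, h_{tx} = 4, giving D = -20 < 0, so the point is a saddle point.
h(3/10, 7/5) = -251/20.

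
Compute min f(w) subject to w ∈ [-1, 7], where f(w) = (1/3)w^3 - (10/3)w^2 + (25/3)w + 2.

The derivative is w^2 - (20/3)w + 25/3, which vanishes at w = 5/3 and w = 5.
Compare values at every candidate in [-1, 7]: f(-1) = -10,  f(5/3) = 662/81,  f(5) = 2,  f(7) = 34/3.
The minimum over the interval is -10, attained at w = -1.

-10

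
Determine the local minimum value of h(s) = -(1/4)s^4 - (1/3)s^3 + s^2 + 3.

Critical points: h'(s) = -s^3 - s^2 + 2s vanishes at s = -2, 0, 1.
Since h''(s) = -3s^2 - 2s + 2, we get h''(-2) = -6 < 0 ⇒ local maximum; h''(0) = 2 > 0 ⇒ local minimum; h''(1) = -3 < 0 ⇒ local maximum.
The local minimum is h(0) = 3.

3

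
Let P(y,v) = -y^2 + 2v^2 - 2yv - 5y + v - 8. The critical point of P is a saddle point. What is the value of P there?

-19/4

∂P/∂y = -2y - 2v - 5 = 0 and ∂P/∂v = -2y + 4v + 1 = 0, so (y, v) = (-3/2, -1).
The Hessian has P_{yy} = -2, P_{vv} = 4, P_{yv} = -2, giving D = -12 < 0, so the point is a saddle point.
P(-3/2, -1) = -19/4.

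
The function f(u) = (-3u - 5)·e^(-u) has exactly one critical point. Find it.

-2/3

By the product rule, f'(u) = (3u + 2)·e^(-u). Since e^(-u) > 0, the only critical point is u = -2/3.
f''(-2/3) has the same sign as 3 > 0, so this is a local minimum.
f(-2/3) = (-3)·e^(2/3) ≈ -5.8432.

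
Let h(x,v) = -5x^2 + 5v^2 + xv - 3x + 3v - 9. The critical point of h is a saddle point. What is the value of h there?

-900/101

∂h/∂x = -10x + v - 3 = 0 and ∂h/∂v = x + 10v + 3 = 0, so (x, v) = (-33/101, -27/101).
The Hessian has h_{xx} = -10, h_{vv} = 10, h_{xv} = 1, giving D = -101 < 0, so the point is a saddle point.
h(-33/101, -27/101) = -900/101.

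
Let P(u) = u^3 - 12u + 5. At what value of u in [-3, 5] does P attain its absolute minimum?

The derivative is 3u^2 - 12, which vanishes at u = -2 and u = 2.
Compare values at every candidate in [-3, 5]: P(-3) = 14; P(-2) = 21; P(2) = -11; P(5) = 70.
The minimum over the interval is -11, attained at u = 2.

2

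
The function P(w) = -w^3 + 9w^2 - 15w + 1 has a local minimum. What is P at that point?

-6

Critical points: P'(w) = -3w^2 + 18w - 15 vanishes at w = 1, 5.
Since P''(w) = -6w + 18, we get P''(1) = 12 > 0 ⇒ local minimum; P''(5) = -12 < 0 ⇒ local maximum.
So the local minimum value is P(1) = -6.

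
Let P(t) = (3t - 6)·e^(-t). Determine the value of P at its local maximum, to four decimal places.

Differentiating with the product rule gives P'(t) = (-3t + 9)·e^(-t). Since e^(-t) > 0, the only critical point is t = 3.
P''(3) has the same sign as -3 < 0, so this is a local maximum.
P(3) = (3)·e^(-3) ≈ 0.1494.

0.1494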